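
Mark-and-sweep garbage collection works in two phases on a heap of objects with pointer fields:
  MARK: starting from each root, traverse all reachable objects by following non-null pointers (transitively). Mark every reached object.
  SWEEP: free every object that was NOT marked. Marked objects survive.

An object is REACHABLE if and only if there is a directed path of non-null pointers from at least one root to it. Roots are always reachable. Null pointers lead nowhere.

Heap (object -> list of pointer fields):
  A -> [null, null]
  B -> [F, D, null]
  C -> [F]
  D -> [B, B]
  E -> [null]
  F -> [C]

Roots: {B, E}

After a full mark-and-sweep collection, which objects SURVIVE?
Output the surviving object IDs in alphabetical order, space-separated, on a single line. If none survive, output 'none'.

Answer: B C D E F

Derivation:
Roots: B E
Mark B: refs=F D null, marked=B
Mark E: refs=null, marked=B E
Mark F: refs=C, marked=B E F
Mark D: refs=B B, marked=B D E F
Mark C: refs=F, marked=B C D E F
Unmarked (collected): A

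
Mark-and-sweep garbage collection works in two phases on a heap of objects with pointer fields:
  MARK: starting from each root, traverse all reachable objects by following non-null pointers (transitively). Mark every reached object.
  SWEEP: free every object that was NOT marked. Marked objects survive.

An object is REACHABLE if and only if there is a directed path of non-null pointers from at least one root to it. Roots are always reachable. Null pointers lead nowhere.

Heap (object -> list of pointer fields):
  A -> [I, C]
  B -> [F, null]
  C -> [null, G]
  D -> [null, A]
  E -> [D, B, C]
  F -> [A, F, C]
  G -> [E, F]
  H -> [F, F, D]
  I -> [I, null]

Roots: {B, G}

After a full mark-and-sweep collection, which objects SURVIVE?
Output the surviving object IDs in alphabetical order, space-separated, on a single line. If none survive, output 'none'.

Answer: A B C D E F G I

Derivation:
Roots: B G
Mark B: refs=F null, marked=B
Mark G: refs=E F, marked=B G
Mark F: refs=A F C, marked=B F G
Mark E: refs=D B C, marked=B E F G
Mark A: refs=I C, marked=A B E F G
Mark C: refs=null G, marked=A B C E F G
Mark D: refs=null A, marked=A B C D E F G
Mark I: refs=I null, marked=A B C D E F G I
Unmarked (collected): H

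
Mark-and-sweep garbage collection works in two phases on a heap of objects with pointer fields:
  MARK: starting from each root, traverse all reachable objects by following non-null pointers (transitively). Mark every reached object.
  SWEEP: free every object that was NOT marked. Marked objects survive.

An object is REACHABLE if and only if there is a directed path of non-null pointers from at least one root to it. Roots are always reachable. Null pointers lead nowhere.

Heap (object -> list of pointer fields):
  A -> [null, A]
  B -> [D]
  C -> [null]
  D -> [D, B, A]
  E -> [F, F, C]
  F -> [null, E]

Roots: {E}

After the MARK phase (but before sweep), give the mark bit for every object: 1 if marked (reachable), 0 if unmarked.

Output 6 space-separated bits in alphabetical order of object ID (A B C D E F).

Answer: 0 0 1 0 1 1

Derivation:
Roots: E
Mark E: refs=F F C, marked=E
Mark F: refs=null E, marked=E F
Mark C: refs=null, marked=C E F
Unmarked (collected): A B D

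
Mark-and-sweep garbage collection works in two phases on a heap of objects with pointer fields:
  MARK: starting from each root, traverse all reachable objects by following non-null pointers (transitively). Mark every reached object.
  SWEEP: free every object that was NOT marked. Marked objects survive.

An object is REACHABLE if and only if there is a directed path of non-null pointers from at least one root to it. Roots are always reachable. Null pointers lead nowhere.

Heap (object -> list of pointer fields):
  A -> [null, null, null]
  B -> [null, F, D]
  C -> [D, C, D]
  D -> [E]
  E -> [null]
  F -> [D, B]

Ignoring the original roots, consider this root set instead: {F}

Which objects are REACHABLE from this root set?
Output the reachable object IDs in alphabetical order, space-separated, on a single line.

Roots: F
Mark F: refs=D B, marked=F
Mark D: refs=E, marked=D F
Mark B: refs=null F D, marked=B D F
Mark E: refs=null, marked=B D E F
Unmarked (collected): A C

Answer: B D E F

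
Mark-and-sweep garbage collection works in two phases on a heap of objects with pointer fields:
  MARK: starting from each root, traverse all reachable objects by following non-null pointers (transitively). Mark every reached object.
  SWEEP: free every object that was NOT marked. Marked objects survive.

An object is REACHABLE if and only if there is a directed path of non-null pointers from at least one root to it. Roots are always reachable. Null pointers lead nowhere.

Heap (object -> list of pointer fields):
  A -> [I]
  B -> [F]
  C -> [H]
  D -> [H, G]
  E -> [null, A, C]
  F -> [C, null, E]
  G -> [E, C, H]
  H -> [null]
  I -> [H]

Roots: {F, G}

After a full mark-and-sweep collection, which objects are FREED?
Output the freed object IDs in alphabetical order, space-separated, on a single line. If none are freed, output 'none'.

Roots: F G
Mark F: refs=C null E, marked=F
Mark G: refs=E C H, marked=F G
Mark C: refs=H, marked=C F G
Mark E: refs=null A C, marked=C E F G
Mark H: refs=null, marked=C E F G H
Mark A: refs=I, marked=A C E F G H
Mark I: refs=H, marked=A C E F G H I
Unmarked (collected): B D

Answer: B D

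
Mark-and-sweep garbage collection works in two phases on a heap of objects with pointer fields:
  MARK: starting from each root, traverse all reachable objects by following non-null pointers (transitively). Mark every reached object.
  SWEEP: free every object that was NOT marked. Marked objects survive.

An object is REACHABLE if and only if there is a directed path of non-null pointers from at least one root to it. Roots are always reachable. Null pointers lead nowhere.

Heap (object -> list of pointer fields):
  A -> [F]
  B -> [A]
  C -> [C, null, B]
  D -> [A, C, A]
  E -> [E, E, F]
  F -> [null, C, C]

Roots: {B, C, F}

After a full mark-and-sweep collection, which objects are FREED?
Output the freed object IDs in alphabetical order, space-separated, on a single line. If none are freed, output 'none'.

Roots: B C F
Mark B: refs=A, marked=B
Mark C: refs=C null B, marked=B C
Mark F: refs=null C C, marked=B C F
Mark A: refs=F, marked=A B C F
Unmarked (collected): D E

Answer: D E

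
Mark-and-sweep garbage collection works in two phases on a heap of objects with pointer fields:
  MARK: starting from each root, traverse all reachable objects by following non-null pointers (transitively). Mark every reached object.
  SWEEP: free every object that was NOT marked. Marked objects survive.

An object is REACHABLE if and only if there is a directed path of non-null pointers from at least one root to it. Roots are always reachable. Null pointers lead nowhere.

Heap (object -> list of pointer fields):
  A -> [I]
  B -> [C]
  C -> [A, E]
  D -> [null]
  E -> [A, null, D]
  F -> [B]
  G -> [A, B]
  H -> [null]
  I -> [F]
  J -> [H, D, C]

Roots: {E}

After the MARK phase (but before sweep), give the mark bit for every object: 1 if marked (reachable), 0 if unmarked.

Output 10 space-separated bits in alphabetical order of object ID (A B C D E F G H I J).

Answer: 1 1 1 1 1 1 0 0 1 0

Derivation:
Roots: E
Mark E: refs=A null D, marked=E
Mark A: refs=I, marked=A E
Mark D: refs=null, marked=A D E
Mark I: refs=F, marked=A D E I
Mark F: refs=B, marked=A D E F I
Mark B: refs=C, marked=A B D E F I
Mark C: refs=A E, marked=A B C D E F I
Unmarked (collected): G H J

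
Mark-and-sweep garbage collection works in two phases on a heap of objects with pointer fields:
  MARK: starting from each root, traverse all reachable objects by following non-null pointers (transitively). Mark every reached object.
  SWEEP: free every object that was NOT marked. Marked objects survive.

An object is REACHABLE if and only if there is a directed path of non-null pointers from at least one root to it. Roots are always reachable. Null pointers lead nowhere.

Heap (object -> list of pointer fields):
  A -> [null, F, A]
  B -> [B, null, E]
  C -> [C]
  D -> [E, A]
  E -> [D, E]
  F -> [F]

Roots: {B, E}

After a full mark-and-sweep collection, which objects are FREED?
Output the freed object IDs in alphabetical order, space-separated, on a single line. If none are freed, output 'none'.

Answer: C

Derivation:
Roots: B E
Mark B: refs=B null E, marked=B
Mark E: refs=D E, marked=B E
Mark D: refs=E A, marked=B D E
Mark A: refs=null F A, marked=A B D E
Mark F: refs=F, marked=A B D E F
Unmarked (collected): C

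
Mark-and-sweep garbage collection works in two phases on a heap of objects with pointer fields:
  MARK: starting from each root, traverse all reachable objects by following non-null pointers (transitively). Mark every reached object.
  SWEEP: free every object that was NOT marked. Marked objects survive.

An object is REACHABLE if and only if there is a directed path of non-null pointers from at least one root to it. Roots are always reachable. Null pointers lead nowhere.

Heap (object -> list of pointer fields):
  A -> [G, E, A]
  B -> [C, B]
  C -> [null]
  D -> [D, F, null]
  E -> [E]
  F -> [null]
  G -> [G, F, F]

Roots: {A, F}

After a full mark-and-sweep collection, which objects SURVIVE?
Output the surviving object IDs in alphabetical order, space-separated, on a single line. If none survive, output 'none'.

Answer: A E F G

Derivation:
Roots: A F
Mark A: refs=G E A, marked=A
Mark F: refs=null, marked=A F
Mark G: refs=G F F, marked=A F G
Mark E: refs=E, marked=A E F G
Unmarked (collected): B C D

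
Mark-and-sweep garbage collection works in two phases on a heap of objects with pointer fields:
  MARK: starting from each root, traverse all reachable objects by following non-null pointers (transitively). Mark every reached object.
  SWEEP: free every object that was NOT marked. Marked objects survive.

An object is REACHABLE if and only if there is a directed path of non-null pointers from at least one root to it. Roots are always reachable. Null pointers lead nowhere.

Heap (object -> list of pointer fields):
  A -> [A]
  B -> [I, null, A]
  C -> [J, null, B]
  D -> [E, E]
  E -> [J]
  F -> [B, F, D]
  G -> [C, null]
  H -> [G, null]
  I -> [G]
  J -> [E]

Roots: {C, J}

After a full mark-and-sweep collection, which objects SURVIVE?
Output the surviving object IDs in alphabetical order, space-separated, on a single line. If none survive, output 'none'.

Roots: C J
Mark C: refs=J null B, marked=C
Mark J: refs=E, marked=C J
Mark B: refs=I null A, marked=B C J
Mark E: refs=J, marked=B C E J
Mark I: refs=G, marked=B C E I J
Mark A: refs=A, marked=A B C E I J
Mark G: refs=C null, marked=A B C E G I J
Unmarked (collected): D F H

Answer: A B C E G I J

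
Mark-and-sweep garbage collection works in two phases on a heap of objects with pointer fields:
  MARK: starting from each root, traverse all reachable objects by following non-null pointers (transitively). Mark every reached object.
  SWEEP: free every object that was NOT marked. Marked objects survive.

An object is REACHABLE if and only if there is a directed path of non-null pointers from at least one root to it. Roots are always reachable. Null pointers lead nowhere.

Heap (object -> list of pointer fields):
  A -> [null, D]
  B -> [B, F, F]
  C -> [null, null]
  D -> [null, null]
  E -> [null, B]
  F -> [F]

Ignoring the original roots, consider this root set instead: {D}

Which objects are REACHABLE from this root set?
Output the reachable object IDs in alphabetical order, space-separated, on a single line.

Answer: D

Derivation:
Roots: D
Mark D: refs=null null, marked=D
Unmarked (collected): A B C E F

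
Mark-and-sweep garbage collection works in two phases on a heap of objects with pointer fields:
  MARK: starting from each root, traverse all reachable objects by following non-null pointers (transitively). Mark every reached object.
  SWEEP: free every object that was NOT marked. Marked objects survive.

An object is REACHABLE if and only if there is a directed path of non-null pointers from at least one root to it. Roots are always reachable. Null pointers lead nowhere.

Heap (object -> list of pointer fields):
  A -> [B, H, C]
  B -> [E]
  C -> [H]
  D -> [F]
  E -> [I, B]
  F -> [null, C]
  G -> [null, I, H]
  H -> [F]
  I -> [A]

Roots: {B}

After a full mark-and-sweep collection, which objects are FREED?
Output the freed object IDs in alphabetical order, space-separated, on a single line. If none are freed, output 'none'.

Answer: D G

Derivation:
Roots: B
Mark B: refs=E, marked=B
Mark E: refs=I B, marked=B E
Mark I: refs=A, marked=B E I
Mark A: refs=B H C, marked=A B E I
Mark H: refs=F, marked=A B E H I
Mark C: refs=H, marked=A B C E H I
Mark F: refs=null C, marked=A B C E F H I
Unmarked (collected): D G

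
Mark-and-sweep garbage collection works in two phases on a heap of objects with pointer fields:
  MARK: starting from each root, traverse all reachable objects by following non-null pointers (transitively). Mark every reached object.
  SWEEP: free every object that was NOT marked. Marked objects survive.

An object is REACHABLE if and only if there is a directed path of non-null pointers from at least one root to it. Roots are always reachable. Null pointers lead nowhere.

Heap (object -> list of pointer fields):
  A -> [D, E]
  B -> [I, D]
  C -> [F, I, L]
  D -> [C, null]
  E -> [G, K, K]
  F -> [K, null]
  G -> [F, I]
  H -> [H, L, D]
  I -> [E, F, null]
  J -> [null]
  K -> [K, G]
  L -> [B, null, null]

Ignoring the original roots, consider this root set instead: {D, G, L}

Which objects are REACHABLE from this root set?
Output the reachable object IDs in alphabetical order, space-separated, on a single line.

Roots: D G L
Mark D: refs=C null, marked=D
Mark G: refs=F I, marked=D G
Mark L: refs=B null null, marked=D G L
Mark C: refs=F I L, marked=C D G L
Mark F: refs=K null, marked=C D F G L
Mark I: refs=E F null, marked=C D F G I L
Mark B: refs=I D, marked=B C D F G I L
Mark K: refs=K G, marked=B C D F G I K L
Mark E: refs=G K K, marked=B C D E F G I K L
Unmarked (collected): A H J

Answer: B C D E F G I K L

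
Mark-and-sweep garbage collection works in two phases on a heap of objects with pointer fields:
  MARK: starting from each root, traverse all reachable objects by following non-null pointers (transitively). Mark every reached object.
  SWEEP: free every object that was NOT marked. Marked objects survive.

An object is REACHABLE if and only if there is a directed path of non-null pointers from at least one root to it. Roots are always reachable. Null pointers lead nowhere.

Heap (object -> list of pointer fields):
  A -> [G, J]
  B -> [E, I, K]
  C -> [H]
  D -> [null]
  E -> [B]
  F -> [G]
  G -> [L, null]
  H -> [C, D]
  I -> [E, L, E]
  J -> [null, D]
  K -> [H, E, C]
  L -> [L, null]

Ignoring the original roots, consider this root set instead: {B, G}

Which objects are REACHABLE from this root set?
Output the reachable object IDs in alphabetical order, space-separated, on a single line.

Answer: B C D E G H I K L

Derivation:
Roots: B G
Mark B: refs=E I K, marked=B
Mark G: refs=L null, marked=B G
Mark E: refs=B, marked=B E G
Mark I: refs=E L E, marked=B E G I
Mark K: refs=H E C, marked=B E G I K
Mark L: refs=L null, marked=B E G I K L
Mark H: refs=C D, marked=B E G H I K L
Mark C: refs=H, marked=B C E G H I K L
Mark D: refs=null, marked=B C D E G H I K L
Unmarked (collected): A F J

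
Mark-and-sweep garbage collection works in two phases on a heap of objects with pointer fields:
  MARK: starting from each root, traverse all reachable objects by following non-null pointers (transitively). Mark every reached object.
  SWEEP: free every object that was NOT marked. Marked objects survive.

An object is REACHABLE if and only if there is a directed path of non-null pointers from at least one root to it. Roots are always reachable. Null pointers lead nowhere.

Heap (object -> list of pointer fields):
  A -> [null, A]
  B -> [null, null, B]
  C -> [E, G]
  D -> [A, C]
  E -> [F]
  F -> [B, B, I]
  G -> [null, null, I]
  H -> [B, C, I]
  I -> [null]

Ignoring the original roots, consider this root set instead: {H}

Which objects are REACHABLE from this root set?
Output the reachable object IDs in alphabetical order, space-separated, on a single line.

Answer: B C E F G H I

Derivation:
Roots: H
Mark H: refs=B C I, marked=H
Mark B: refs=null null B, marked=B H
Mark C: refs=E G, marked=B C H
Mark I: refs=null, marked=B C H I
Mark E: refs=F, marked=B C E H I
Mark G: refs=null null I, marked=B C E G H I
Mark F: refs=B B I, marked=B C E F G H I
Unmarked (collected): A D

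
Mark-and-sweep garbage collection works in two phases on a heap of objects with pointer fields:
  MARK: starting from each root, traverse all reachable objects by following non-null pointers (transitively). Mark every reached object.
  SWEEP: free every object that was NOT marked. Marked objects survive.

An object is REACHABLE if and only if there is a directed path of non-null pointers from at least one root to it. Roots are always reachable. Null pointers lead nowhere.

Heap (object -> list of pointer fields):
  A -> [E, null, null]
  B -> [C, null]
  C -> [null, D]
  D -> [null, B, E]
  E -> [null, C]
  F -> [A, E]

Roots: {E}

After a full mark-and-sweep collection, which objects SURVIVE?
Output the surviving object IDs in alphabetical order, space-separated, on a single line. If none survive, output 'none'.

Answer: B C D E

Derivation:
Roots: E
Mark E: refs=null C, marked=E
Mark C: refs=null D, marked=C E
Mark D: refs=null B E, marked=C D E
Mark B: refs=C null, marked=B C D E
Unmarked (collected): A F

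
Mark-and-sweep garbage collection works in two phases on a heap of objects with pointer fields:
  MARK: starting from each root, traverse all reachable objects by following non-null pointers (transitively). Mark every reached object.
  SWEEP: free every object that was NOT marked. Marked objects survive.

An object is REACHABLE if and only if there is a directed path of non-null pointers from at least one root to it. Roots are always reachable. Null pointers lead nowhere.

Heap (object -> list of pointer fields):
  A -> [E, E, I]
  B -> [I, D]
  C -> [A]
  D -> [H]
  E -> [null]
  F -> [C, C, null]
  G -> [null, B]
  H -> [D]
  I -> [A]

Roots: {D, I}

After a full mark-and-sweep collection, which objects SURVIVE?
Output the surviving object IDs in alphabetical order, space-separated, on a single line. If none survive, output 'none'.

Roots: D I
Mark D: refs=H, marked=D
Mark I: refs=A, marked=D I
Mark H: refs=D, marked=D H I
Mark A: refs=E E I, marked=A D H I
Mark E: refs=null, marked=A D E H I
Unmarked (collected): B C F G

Answer: A D E H I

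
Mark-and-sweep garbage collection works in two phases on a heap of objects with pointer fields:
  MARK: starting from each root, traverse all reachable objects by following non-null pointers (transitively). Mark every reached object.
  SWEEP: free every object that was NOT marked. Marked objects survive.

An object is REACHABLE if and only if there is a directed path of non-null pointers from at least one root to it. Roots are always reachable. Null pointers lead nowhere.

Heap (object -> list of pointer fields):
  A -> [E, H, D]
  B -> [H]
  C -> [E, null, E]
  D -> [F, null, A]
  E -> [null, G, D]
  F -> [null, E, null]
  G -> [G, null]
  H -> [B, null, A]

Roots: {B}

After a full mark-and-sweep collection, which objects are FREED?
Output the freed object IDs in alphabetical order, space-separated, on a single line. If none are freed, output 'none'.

Answer: C

Derivation:
Roots: B
Mark B: refs=H, marked=B
Mark H: refs=B null A, marked=B H
Mark A: refs=E H D, marked=A B H
Mark E: refs=null G D, marked=A B E H
Mark D: refs=F null A, marked=A B D E H
Mark G: refs=G null, marked=A B D E G H
Mark F: refs=null E null, marked=A B D E F G H
Unmarked (collected): C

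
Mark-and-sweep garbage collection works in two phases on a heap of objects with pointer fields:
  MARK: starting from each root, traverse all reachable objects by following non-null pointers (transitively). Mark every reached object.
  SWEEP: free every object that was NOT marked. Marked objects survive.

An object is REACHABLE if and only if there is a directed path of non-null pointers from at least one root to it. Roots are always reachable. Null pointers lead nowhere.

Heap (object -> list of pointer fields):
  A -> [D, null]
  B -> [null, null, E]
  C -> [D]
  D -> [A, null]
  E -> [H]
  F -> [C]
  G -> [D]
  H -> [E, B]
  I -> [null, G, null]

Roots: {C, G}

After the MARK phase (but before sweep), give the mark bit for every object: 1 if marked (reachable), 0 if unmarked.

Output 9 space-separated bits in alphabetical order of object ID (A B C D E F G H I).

Answer: 1 0 1 1 0 0 1 0 0

Derivation:
Roots: C G
Mark C: refs=D, marked=C
Mark G: refs=D, marked=C G
Mark D: refs=A null, marked=C D G
Mark A: refs=D null, marked=A C D G
Unmarked (collected): B E F H I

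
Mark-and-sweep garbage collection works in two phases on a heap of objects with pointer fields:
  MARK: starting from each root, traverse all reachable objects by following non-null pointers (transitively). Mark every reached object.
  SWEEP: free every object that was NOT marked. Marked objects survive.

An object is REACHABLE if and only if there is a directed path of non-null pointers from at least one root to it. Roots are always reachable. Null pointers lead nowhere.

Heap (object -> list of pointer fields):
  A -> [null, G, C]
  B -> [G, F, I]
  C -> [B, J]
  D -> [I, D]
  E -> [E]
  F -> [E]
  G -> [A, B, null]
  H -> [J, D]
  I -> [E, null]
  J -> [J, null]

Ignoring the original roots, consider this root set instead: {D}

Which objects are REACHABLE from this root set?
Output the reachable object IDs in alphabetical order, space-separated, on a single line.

Answer: D E I

Derivation:
Roots: D
Mark D: refs=I D, marked=D
Mark I: refs=E null, marked=D I
Mark E: refs=E, marked=D E I
Unmarked (collected): A B C F G H J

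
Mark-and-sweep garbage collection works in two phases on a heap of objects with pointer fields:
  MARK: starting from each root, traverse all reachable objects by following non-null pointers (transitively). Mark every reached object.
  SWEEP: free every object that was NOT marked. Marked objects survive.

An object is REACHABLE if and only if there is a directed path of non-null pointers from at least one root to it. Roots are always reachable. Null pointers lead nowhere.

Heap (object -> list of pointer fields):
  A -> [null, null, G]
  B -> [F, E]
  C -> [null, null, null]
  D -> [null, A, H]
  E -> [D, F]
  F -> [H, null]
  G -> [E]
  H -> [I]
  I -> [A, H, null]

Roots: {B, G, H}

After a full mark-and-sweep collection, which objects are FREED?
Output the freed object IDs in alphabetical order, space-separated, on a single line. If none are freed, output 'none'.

Answer: C

Derivation:
Roots: B G H
Mark B: refs=F E, marked=B
Mark G: refs=E, marked=B G
Mark H: refs=I, marked=B G H
Mark F: refs=H null, marked=B F G H
Mark E: refs=D F, marked=B E F G H
Mark I: refs=A H null, marked=B E F G H I
Mark D: refs=null A H, marked=B D E F G H I
Mark A: refs=null null G, marked=A B D E F G H I
Unmarked (collected): C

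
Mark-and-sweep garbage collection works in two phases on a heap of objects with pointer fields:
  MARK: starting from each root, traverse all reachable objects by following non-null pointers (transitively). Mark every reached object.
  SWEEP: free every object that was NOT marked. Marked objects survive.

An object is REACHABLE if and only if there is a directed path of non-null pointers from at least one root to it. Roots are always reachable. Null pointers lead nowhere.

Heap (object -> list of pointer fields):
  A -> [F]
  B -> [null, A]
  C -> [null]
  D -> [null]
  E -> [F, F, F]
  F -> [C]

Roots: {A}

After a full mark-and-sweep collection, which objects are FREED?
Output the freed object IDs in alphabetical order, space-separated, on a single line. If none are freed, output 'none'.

Roots: A
Mark A: refs=F, marked=A
Mark F: refs=C, marked=A F
Mark C: refs=null, marked=A C F
Unmarked (collected): B D E

Answer: B D E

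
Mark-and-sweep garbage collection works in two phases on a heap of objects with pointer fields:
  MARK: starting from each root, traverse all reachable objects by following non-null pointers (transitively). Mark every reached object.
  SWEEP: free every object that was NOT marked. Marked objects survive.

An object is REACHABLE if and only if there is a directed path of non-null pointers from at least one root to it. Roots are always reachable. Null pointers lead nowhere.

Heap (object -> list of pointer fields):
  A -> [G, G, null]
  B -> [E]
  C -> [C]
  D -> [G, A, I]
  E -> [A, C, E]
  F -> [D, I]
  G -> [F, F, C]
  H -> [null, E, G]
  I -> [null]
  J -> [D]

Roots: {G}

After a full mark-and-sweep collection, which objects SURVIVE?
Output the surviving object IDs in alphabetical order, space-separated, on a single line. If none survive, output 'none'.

Answer: A C D F G I

Derivation:
Roots: G
Mark G: refs=F F C, marked=G
Mark F: refs=D I, marked=F G
Mark C: refs=C, marked=C F G
Mark D: refs=G A I, marked=C D F G
Mark I: refs=null, marked=C D F G I
Mark A: refs=G G null, marked=A C D F G I
Unmarked (collected): B E H J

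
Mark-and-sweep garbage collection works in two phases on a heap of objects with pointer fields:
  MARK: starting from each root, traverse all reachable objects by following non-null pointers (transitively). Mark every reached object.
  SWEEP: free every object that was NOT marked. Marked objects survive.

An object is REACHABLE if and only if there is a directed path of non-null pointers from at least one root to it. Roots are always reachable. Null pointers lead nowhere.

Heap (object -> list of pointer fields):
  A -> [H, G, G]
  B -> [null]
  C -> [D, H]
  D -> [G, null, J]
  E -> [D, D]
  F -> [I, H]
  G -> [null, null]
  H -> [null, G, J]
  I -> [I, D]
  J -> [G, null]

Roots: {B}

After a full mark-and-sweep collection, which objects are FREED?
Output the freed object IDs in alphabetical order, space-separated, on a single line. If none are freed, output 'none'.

Roots: B
Mark B: refs=null, marked=B
Unmarked (collected): A C D E F G H I J

Answer: A C D E F G H I J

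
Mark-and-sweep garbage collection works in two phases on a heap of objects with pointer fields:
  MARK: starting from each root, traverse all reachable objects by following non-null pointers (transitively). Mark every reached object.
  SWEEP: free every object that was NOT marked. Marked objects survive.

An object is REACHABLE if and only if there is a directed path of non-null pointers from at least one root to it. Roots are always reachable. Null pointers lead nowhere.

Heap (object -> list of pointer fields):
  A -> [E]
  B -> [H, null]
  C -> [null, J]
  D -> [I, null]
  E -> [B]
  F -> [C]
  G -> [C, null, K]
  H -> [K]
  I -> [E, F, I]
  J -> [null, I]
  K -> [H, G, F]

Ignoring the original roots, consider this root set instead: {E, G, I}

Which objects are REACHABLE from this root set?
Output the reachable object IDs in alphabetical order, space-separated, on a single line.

Roots: E G I
Mark E: refs=B, marked=E
Mark G: refs=C null K, marked=E G
Mark I: refs=E F I, marked=E G I
Mark B: refs=H null, marked=B E G I
Mark C: refs=null J, marked=B C E G I
Mark K: refs=H G F, marked=B C E G I K
Mark F: refs=C, marked=B C E F G I K
Mark H: refs=K, marked=B C E F G H I K
Mark J: refs=null I, marked=B C E F G H I J K
Unmarked (collected): A D

Answer: B C E F G H I J K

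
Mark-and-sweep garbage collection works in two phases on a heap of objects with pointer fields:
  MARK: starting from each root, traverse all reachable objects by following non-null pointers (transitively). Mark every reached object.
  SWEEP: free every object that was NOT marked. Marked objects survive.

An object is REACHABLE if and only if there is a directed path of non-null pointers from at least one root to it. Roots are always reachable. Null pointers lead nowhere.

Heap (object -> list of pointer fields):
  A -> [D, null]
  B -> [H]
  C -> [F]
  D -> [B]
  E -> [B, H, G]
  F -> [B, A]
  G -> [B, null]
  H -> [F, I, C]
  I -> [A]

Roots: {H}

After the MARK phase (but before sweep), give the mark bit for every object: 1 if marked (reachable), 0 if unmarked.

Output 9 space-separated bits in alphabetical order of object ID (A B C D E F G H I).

Roots: H
Mark H: refs=F I C, marked=H
Mark F: refs=B A, marked=F H
Mark I: refs=A, marked=F H I
Mark C: refs=F, marked=C F H I
Mark B: refs=H, marked=B C F H I
Mark A: refs=D null, marked=A B C F H I
Mark D: refs=B, marked=A B C D F H I
Unmarked (collected): E G

Answer: 1 1 1 1 0 1 0 1 1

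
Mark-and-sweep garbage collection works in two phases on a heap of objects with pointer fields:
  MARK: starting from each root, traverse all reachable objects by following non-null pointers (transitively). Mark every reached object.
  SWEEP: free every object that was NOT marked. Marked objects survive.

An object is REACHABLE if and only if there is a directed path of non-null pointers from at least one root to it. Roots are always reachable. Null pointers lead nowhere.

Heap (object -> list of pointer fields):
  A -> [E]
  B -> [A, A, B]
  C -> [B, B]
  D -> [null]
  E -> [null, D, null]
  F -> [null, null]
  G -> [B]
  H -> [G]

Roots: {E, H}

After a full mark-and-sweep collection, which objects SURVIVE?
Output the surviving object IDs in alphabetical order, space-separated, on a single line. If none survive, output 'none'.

Answer: A B D E G H

Derivation:
Roots: E H
Mark E: refs=null D null, marked=E
Mark H: refs=G, marked=E H
Mark D: refs=null, marked=D E H
Mark G: refs=B, marked=D E G H
Mark B: refs=A A B, marked=B D E G H
Mark A: refs=E, marked=A B D E G H
Unmarked (collected): C F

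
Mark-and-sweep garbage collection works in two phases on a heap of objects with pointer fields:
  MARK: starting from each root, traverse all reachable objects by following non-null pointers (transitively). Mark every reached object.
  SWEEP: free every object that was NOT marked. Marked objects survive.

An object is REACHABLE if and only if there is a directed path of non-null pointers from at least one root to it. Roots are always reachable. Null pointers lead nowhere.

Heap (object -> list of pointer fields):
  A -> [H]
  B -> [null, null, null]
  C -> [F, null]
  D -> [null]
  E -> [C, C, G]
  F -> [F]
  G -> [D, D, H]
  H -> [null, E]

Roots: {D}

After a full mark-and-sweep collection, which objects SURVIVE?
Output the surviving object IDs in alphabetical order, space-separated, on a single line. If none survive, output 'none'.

Answer: D

Derivation:
Roots: D
Mark D: refs=null, marked=D
Unmarked (collected): A B C E F G H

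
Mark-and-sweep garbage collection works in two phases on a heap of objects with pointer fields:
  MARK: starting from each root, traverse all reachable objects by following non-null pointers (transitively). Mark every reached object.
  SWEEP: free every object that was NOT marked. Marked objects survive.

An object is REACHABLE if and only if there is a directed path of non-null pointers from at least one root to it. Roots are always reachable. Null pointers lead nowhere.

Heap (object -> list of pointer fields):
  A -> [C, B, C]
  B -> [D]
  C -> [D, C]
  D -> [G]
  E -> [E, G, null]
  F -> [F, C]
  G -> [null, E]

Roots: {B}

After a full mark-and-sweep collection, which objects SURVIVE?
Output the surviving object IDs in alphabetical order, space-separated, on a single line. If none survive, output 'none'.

Answer: B D E G

Derivation:
Roots: B
Mark B: refs=D, marked=B
Mark D: refs=G, marked=B D
Mark G: refs=null E, marked=B D G
Mark E: refs=E G null, marked=B D E G
Unmarked (collected): A C F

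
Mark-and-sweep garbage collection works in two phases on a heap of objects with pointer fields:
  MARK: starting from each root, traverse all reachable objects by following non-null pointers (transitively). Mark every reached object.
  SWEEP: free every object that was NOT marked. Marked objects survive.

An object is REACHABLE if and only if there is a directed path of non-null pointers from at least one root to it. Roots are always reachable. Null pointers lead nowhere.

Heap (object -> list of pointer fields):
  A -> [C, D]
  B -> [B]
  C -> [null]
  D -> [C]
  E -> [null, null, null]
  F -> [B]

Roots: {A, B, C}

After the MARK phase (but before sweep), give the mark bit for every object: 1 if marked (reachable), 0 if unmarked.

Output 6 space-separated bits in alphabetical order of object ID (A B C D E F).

Roots: A B C
Mark A: refs=C D, marked=A
Mark B: refs=B, marked=A B
Mark C: refs=null, marked=A B C
Mark D: refs=C, marked=A B C D
Unmarked (collected): E F

Answer: 1 1 1 1 0 0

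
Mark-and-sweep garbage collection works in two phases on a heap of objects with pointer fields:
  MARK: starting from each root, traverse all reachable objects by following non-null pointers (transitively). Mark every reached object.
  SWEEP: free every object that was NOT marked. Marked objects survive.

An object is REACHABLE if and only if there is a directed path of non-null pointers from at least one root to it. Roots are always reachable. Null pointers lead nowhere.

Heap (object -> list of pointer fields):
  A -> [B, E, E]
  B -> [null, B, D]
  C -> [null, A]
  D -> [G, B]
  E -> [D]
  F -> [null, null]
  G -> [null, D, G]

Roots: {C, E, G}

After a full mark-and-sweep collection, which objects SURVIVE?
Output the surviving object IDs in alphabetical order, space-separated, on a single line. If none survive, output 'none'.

Roots: C E G
Mark C: refs=null A, marked=C
Mark E: refs=D, marked=C E
Mark G: refs=null D G, marked=C E G
Mark A: refs=B E E, marked=A C E G
Mark D: refs=G B, marked=A C D E G
Mark B: refs=null B D, marked=A B C D E G
Unmarked (collected): F

Answer: A B C D E G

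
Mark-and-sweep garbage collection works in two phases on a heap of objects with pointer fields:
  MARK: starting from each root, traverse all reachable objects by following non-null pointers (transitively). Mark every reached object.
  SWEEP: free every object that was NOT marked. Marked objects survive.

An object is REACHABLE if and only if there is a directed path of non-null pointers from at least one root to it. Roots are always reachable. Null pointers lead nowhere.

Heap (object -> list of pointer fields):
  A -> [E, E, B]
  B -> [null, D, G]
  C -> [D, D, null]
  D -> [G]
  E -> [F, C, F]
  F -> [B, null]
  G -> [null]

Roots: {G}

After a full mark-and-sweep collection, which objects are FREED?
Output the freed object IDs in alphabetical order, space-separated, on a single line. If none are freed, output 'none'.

Roots: G
Mark G: refs=null, marked=G
Unmarked (collected): A B C D E F

Answer: A B C D E F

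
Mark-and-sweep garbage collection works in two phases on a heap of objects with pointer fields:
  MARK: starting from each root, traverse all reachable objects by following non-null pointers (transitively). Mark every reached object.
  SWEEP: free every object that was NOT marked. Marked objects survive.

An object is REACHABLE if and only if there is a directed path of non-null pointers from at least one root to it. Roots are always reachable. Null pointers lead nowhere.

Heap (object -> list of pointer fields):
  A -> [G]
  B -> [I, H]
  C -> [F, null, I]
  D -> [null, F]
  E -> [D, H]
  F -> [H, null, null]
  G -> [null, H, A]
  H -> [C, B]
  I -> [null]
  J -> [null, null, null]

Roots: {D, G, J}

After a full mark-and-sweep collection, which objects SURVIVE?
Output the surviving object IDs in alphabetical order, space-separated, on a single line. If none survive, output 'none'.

Answer: A B C D F G H I J

Derivation:
Roots: D G J
Mark D: refs=null F, marked=D
Mark G: refs=null H A, marked=D G
Mark J: refs=null null null, marked=D G J
Mark F: refs=H null null, marked=D F G J
Mark H: refs=C B, marked=D F G H J
Mark A: refs=G, marked=A D F G H J
Mark C: refs=F null I, marked=A C D F G H J
Mark B: refs=I H, marked=A B C D F G H J
Mark I: refs=null, marked=A B C D F G H I J
Unmarked (collected): E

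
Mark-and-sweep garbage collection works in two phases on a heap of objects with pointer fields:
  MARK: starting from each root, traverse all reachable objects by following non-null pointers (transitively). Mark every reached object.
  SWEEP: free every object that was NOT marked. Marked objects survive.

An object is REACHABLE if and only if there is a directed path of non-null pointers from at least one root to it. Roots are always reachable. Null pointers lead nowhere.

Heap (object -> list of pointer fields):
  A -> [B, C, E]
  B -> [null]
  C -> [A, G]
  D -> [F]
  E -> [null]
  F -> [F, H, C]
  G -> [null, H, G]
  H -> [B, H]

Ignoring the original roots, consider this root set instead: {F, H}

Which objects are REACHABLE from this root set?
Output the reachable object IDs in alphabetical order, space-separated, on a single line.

Answer: A B C E F G H

Derivation:
Roots: F H
Mark F: refs=F H C, marked=F
Mark H: refs=B H, marked=F H
Mark C: refs=A G, marked=C F H
Mark B: refs=null, marked=B C F H
Mark A: refs=B C E, marked=A B C F H
Mark G: refs=null H G, marked=A B C F G H
Mark E: refs=null, marked=A B C E F G H
Unmarked (collected): D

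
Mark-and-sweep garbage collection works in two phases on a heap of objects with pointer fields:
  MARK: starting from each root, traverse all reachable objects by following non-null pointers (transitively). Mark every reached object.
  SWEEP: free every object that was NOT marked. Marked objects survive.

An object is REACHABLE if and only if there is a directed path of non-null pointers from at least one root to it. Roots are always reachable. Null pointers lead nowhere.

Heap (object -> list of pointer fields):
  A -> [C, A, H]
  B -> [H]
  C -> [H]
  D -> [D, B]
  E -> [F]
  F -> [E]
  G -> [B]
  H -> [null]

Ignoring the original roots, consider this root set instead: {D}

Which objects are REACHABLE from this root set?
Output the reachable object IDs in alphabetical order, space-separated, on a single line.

Roots: D
Mark D: refs=D B, marked=D
Mark B: refs=H, marked=B D
Mark H: refs=null, marked=B D H
Unmarked (collected): A C E F G

Answer: B D H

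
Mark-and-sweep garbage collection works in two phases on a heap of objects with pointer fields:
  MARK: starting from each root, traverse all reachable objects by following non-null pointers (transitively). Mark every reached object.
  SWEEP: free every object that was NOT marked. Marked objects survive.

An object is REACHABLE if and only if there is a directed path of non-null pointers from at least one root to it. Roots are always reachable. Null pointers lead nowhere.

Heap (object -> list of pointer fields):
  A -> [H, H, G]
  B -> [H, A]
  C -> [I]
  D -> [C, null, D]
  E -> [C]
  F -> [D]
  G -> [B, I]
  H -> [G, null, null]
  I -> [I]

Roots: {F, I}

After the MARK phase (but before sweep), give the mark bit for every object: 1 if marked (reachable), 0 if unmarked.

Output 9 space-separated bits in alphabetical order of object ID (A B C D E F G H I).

Answer: 0 0 1 1 0 1 0 0 1

Derivation:
Roots: F I
Mark F: refs=D, marked=F
Mark I: refs=I, marked=F I
Mark D: refs=C null D, marked=D F I
Mark C: refs=I, marked=C D F I
Unmarked (collected): A B E G H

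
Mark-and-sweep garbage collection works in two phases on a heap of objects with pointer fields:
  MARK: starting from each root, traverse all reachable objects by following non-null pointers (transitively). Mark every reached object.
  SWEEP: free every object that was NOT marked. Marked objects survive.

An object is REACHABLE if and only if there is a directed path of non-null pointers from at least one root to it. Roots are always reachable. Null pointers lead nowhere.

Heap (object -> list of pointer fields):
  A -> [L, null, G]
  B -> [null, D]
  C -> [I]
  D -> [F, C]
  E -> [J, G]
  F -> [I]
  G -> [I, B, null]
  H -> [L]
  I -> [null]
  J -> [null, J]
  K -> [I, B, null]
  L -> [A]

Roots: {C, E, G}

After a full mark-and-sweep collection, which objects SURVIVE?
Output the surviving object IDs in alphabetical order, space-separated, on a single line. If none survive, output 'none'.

Roots: C E G
Mark C: refs=I, marked=C
Mark E: refs=J G, marked=C E
Mark G: refs=I B null, marked=C E G
Mark I: refs=null, marked=C E G I
Mark J: refs=null J, marked=C E G I J
Mark B: refs=null D, marked=B C E G I J
Mark D: refs=F C, marked=B C D E G I J
Mark F: refs=I, marked=B C D E F G I J
Unmarked (collected): A H K L

Answer: B C D E F G I J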